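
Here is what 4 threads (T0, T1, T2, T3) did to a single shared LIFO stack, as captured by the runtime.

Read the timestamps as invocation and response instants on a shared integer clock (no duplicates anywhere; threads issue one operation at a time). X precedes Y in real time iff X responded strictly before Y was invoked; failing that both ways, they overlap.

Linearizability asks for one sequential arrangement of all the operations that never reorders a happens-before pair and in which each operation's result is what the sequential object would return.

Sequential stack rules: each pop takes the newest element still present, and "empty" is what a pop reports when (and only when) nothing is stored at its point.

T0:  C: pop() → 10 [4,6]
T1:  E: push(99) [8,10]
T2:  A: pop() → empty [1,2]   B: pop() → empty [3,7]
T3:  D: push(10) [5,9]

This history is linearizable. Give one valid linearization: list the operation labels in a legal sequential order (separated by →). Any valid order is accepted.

step 1: A pop() → empty — stack <>
step 2: B pop() → empty — stack <>
step 3: D push(10) — stack <10>
step 4: C pop() → 10 — stack <>
step 5: E push(99) — stack <99>

A → B → D → C → E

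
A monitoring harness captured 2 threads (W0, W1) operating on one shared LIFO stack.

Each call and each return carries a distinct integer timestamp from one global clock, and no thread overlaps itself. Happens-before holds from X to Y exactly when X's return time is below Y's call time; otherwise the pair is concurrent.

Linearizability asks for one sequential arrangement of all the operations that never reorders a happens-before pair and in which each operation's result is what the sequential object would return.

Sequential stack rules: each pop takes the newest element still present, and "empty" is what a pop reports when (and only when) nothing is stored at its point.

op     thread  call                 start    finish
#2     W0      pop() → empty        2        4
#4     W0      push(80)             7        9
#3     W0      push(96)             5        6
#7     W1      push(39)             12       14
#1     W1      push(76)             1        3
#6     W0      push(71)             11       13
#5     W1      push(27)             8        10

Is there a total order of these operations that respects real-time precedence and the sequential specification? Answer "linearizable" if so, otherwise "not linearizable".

linearizable

a witness: #2, #1, #3, #4, #5, #6, #7
1. #2 pop() → empty, leaving stack <>
2. #1 push(76), leaving stack <76>
3. #3 push(96), leaving stack <76,96>
4. #4 push(80), leaving stack <76,96,80>
5. #5 push(27), leaving stack <76,96,80,27>
6. #6 push(71), leaving stack <76,96,80,27,71>
7. #7 push(39), leaving stack <76,96,80,27,71,39>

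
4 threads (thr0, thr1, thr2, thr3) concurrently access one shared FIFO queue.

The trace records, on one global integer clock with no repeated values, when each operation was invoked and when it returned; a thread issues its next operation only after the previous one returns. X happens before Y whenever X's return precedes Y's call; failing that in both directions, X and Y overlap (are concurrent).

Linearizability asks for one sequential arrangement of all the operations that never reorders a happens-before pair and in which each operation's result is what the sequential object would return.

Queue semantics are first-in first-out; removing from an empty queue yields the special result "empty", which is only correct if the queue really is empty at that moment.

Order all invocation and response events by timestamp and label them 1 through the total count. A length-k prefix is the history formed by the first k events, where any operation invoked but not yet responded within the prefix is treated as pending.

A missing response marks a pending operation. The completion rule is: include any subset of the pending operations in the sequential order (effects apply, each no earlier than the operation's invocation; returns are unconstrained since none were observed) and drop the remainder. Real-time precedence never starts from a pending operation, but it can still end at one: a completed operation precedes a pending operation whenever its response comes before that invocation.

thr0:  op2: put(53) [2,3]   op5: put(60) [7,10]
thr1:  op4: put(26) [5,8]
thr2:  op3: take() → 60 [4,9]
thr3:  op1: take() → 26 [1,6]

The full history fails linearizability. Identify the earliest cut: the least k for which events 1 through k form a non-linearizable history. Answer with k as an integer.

9

a valid linearization of events 1..8 exists, for instance op2, op3, op4, op1:
1. op2 put(53), leaving queue <53>
2. op3 take() (pending, included), leaving queue <>
3. op4 put(26), leaving queue <26>
4. op1 take() → 26, leaving queue <>
once event 9 joins (op3's response, time 9), exhaustive search finds no witness
completion choices over the 1 pending operation (op5) were checked; none helps
one such order, op1, op2, op3, op4 (pending dropped), breaks at step 1 where op1 take() → 26 is illegal
one such order, op1, op2, op4, op3 (pending dropped), breaks at step 1 where op1 take() → 26 is illegal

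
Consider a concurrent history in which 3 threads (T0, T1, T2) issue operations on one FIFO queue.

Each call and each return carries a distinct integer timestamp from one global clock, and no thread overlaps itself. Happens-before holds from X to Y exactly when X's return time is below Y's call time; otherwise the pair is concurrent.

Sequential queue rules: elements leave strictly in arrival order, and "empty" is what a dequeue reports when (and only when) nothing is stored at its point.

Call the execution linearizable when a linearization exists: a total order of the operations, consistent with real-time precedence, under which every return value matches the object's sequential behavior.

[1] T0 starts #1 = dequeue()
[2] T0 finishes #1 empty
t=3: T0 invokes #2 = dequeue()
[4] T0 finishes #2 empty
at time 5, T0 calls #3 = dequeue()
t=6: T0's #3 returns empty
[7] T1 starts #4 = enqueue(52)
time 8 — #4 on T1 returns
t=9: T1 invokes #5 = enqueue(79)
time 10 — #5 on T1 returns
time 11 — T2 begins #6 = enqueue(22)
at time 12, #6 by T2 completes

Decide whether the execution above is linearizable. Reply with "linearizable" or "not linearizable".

linearizable

a witness: #1, #2, #3, #4, #5, #6
after step 1 (#1 dequeue() → empty): queue <>
after step 2 (#2 dequeue() → empty): queue <>
after step 3 (#3 dequeue() → empty): queue <>
after step 4 (#4 enqueue(52)): queue <52>
after step 5 (#5 enqueue(79)): queue <52,79>
after step 6 (#6 enqueue(22)): queue <52,79,22>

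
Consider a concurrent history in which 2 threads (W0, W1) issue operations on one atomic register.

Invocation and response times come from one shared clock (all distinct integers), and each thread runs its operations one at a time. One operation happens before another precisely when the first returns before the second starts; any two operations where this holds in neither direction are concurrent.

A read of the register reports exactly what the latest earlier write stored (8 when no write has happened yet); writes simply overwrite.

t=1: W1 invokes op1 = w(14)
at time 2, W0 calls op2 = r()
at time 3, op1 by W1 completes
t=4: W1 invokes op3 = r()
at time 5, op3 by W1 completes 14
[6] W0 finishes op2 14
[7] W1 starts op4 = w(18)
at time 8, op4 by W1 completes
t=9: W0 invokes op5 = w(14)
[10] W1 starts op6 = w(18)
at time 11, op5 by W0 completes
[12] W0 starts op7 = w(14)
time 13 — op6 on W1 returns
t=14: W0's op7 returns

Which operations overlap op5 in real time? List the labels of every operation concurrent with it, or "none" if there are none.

op6

op5 spans [9,11]; an op avoiding the whole window 9..11 is ordered, any other is concurrent
op1 [1,3]: before
op2 [2,6]: before
op3 [4,5]: before
op4 [7,8]: before
op6 [10,13]: concurrent
op7 [12,14]: after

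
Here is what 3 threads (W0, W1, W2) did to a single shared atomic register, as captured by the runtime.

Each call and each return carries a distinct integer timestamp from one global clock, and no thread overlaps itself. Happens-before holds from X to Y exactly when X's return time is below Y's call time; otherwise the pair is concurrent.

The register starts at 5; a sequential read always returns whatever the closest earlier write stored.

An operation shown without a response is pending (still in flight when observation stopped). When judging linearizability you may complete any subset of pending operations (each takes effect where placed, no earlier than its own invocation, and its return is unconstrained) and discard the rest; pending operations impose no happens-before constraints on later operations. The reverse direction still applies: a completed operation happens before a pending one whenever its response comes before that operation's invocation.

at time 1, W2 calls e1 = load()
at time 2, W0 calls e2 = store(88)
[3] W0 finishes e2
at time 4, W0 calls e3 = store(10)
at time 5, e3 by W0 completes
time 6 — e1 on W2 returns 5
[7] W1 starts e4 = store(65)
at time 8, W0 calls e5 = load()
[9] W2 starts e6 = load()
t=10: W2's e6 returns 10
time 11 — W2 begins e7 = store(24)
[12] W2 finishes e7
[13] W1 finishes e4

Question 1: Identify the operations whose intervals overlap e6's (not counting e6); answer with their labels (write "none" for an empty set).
Answer: e4, e5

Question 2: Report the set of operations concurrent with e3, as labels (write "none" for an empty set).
Answer: e1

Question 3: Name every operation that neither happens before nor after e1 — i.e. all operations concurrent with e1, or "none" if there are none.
Answer: e2, e3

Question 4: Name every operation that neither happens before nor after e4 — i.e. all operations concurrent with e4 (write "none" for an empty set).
Answer: e5, e6, e7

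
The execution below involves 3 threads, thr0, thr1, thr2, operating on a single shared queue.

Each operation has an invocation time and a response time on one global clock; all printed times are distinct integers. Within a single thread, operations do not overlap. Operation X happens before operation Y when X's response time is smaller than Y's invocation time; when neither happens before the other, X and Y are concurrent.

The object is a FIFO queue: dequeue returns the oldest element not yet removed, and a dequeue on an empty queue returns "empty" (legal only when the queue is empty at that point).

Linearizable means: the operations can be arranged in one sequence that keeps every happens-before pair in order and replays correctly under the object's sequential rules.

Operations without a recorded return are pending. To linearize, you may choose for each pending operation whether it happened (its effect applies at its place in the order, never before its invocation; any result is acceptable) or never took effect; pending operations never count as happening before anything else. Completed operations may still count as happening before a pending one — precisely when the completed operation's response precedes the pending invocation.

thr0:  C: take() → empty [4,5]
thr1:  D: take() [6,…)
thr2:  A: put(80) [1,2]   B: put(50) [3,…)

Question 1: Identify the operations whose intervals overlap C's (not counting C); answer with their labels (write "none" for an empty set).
B

overlap test against C [4,5]: concurrent iff the interval meets 4..5
A [1,2]: before
B [3,…): concurrent
D [6,…): after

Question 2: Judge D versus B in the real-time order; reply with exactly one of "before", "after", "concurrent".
concurrent

D spans [6,…), B spans [3,…)
the intervals overlap in both directions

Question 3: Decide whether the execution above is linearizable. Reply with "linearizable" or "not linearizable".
not linearizable

the violation lands at event 5, C's response at time 5: events 1..4 linearize, events 1..5 do not
exhaustive check: the 2 completed queue ops admit one real-time order; illegal
no completion choice of the 1 pending operation (B) rescues it — every subset was tried
for example A, C (pending dropped) fails at step 2: C take() → empty is not legal there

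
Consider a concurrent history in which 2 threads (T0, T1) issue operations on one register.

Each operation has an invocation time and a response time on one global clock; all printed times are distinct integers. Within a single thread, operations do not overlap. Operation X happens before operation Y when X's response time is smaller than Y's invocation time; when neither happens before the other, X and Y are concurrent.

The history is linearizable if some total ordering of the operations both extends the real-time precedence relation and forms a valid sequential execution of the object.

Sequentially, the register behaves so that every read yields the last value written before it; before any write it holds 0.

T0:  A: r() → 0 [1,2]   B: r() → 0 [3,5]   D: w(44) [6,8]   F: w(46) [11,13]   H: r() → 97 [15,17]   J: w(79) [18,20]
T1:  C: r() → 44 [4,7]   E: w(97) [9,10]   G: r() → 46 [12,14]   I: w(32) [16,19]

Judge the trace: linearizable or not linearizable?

not linearizable

cut after 16 events: linearizable; cut after 17 events (H responds, time 17): not linearizable
no legal order exists: 6 real-time-consistent candidates over 8 completed register operations, all rejected
completion choices over the 1 pending operation (I) were checked; none helps
take A, B, C, D, E, F, G, H (pending dropped): step 3 already fails, because C r() → 44 cannot occur there
take A, B, C, D, E, G, F, H (pending dropped): step 3 already fails, because C r() → 44 cannot occur there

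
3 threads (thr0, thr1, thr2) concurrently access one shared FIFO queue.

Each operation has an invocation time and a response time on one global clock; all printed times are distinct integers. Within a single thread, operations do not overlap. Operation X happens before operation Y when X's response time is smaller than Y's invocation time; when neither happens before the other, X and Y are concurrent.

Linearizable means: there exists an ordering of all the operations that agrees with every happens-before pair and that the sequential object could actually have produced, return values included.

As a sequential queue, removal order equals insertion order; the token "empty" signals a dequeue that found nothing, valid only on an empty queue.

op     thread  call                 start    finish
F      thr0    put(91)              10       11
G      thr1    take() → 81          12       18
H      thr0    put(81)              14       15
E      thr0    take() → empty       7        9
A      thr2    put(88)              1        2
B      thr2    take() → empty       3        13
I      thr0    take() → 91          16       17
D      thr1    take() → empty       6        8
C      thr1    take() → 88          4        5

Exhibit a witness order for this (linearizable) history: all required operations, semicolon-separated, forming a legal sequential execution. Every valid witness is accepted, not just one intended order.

A; C; B; D; E; F; H; I; G

step 1: A put(88) — queue <88>
step 2: C take() → 88 — queue <>
step 3: B take() → empty — queue <>
step 4: D take() → empty — queue <>
step 5: E take() → empty — queue <>
step 6: F put(91) — queue <91>
step 7: H put(81) — queue <91,81>
step 8: I take() → 91 — queue <81>
step 9: G take() → 81 — queue <>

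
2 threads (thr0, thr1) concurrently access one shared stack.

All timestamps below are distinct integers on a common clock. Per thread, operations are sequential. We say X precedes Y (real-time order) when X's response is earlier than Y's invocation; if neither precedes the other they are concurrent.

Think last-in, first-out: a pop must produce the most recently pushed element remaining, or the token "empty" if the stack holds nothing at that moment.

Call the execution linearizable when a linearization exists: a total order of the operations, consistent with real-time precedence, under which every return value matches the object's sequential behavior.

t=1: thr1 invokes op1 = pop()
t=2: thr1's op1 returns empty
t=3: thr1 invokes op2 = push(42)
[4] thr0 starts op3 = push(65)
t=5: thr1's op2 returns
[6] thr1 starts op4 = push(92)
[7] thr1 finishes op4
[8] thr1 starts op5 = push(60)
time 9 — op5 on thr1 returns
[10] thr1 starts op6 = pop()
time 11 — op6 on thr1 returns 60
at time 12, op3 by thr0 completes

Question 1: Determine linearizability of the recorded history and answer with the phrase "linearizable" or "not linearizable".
linearizable

one valid linearization: op1, op2, op3, op4, op5, op6
after step 1 (op1 pop() → empty): stack <>
after step 2 (op2 push(42)): stack <42>
after step 3 (op3 push(65)): stack <42,65>
after step 4 (op4 push(92)): stack <42,65,92>
after step 5 (op5 push(60)): stack <42,65,92,60>
after step 6 (op6 pop() → 60): stack <42,65,92>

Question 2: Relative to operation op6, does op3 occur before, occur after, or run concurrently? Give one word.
concurrent

op3 spans [4,12], op6 spans [10,11]
the intervals overlap in both directions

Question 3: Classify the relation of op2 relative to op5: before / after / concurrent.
before

op2 spans [3,5], op5 spans [8,9]
resp(op2)=5 < inv(op5)=8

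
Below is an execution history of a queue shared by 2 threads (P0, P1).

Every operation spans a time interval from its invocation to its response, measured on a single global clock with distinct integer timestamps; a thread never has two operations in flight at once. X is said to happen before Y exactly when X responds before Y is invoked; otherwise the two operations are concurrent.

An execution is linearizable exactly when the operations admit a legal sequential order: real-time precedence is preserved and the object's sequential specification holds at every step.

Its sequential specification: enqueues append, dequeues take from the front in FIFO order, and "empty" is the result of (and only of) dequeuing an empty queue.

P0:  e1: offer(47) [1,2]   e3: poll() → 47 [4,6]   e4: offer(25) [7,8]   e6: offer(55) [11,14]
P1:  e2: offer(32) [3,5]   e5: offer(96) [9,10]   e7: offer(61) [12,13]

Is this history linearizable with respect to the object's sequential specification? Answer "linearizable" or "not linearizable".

linearizable

a witness: e1, e2, e3, e4, e5, e6, e7
1. e1 offer(47), leaving queue <47>
2. e2 offer(32), leaving queue <47,32>
3. e3 poll() → 47, leaving queue <32>
4. e4 offer(25), leaving queue <32,25>
5. e5 offer(96), leaving queue <32,25,96>
6. e6 offer(55), leaving queue <32,25,96,55>
7. e7 offer(61), leaving queue <32,25,96,55,61>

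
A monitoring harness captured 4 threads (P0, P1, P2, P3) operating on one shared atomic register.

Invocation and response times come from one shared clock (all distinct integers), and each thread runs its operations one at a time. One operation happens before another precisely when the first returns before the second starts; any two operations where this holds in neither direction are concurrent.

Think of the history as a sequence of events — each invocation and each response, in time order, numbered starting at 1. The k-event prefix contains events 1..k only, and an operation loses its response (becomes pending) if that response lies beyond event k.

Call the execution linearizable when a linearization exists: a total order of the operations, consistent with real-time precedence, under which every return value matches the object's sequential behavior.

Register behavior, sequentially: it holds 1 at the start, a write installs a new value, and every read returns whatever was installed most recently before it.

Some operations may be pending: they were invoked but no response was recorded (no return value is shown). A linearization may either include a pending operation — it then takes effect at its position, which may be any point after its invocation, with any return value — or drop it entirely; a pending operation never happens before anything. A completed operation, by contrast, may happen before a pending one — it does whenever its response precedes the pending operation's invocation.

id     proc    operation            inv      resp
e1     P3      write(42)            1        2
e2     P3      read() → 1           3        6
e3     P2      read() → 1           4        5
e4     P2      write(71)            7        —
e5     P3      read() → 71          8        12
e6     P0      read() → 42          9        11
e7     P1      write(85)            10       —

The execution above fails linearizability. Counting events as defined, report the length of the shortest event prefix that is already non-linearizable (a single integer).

5

one valid order for events 1..4 is e1:
after step 1 (e1 write(42)): value 42
event 5 — e3's response, time 5 — after it, nothing linearizes
no completion choice of the 1 pending operation (e2) rescues it — every subset was tried
e.g. e1, e3 (pending dropped): illegal at step 2, since e3 read() → 1 cannot apply there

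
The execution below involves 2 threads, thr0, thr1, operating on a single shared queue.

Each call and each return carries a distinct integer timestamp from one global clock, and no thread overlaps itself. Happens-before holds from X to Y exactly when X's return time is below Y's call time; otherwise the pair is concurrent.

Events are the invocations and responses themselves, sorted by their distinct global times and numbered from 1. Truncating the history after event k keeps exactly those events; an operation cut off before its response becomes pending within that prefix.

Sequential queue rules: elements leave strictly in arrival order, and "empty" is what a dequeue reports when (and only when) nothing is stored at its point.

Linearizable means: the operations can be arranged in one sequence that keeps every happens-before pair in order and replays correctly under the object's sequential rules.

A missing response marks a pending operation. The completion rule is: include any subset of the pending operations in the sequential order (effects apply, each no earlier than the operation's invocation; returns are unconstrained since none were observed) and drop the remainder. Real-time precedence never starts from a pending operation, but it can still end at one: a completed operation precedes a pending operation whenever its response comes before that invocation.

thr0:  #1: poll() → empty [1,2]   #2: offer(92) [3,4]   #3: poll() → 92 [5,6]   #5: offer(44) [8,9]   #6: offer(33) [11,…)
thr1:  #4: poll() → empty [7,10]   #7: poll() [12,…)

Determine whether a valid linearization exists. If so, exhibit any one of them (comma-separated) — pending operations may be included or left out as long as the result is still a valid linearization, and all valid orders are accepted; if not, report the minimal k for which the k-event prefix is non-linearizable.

step 1: #1 poll() → empty — queue <>
step 2: #2 offer(92) — queue <92>
step 3: #3 poll() → 92 — queue <>
step 4: #4 poll() → empty — queue <>
step 5: #5 offer(44) — queue <44>

linearizable — witness: #1, #2, #3, #4, #5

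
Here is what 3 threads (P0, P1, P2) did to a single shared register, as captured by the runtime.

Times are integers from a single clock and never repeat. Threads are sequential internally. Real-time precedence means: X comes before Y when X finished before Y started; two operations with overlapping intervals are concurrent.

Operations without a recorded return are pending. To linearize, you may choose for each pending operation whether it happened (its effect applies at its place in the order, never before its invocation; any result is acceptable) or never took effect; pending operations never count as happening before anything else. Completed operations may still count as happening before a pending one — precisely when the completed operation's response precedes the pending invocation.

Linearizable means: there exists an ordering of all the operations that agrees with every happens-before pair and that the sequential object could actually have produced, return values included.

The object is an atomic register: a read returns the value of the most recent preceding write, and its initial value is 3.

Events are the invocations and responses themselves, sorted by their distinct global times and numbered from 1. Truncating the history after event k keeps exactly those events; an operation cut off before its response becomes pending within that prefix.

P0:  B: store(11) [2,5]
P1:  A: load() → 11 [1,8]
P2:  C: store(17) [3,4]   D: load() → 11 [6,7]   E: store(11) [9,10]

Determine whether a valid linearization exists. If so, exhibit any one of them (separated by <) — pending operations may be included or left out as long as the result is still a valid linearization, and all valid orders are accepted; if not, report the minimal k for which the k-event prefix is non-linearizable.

linearizable — witness: C < B < A < D < E

after step 1 (C store(17)): value 17
after step 2 (B store(11)): value 11
after step 3 (A load() → 11): value 11
after step 4 (D load() → 11): value 11
after step 5 (E store(11)): value 11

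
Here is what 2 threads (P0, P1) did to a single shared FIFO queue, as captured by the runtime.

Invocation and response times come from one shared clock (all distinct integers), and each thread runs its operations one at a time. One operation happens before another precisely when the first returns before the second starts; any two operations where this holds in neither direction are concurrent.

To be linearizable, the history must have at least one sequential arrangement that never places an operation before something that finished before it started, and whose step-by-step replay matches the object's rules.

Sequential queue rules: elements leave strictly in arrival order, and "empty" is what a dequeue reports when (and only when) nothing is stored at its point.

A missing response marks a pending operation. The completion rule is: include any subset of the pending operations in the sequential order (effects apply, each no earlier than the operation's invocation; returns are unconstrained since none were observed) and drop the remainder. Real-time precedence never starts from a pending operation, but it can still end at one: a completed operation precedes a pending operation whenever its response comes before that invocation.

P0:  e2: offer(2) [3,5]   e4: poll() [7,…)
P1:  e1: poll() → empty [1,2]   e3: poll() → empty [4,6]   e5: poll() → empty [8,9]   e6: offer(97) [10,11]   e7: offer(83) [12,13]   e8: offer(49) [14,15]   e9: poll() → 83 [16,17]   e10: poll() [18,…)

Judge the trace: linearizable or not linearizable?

cut after 16 events: linearizable; cut after 17 events (e9 responds, time 17): not linearizable
2 orders of the 8 completed FIFO queue ops respect real time; none is legal
no escape via the 1 pending operation (e4): every completion choice fails
take e1, e2, e3, e5, e6, e7, e8, e9 (pending dropped): step 3 already fails, because e3 poll() → empty cannot occur there
take e1, e3, e2, e5, e6, e7, e8, e9 (pending dropped): step 4 already fails, because e5 poll() → empty cannot occur there

not linearizable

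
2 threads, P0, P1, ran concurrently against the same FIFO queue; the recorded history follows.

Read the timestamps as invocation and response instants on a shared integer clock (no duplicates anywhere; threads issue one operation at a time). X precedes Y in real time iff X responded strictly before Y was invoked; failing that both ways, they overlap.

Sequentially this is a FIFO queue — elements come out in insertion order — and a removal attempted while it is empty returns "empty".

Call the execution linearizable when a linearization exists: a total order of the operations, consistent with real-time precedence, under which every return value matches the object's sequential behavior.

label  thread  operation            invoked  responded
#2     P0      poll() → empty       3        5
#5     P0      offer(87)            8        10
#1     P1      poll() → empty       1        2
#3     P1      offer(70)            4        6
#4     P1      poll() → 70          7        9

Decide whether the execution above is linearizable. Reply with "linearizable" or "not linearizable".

linearizable

witness order: #1, #2, #3, #4, #5
after step 1 (#1 poll() → empty): queue <>
after step 2 (#2 poll() → empty): queue <>
after step 3 (#3 offer(70)): queue <70>
after step 4 (#4 poll() → 70): queue <>
after step 5 (#5 offer(87)): queue <87>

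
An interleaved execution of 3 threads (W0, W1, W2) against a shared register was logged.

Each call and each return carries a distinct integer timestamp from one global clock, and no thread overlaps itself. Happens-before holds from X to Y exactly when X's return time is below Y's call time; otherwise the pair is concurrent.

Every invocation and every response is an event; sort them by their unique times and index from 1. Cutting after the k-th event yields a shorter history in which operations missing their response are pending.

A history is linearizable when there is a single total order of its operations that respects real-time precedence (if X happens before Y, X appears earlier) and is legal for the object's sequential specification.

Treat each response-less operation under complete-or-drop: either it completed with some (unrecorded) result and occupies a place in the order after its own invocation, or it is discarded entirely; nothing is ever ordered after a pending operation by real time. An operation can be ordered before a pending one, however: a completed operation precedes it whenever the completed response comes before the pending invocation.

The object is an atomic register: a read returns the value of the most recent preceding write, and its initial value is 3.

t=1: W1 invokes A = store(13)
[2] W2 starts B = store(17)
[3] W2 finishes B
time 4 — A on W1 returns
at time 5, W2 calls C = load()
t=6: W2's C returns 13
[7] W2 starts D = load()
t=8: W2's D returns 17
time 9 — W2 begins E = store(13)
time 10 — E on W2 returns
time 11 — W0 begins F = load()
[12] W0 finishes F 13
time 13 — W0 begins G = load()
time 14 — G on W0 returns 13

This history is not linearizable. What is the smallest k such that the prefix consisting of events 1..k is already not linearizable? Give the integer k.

8

one valid order for events 1..7 is B, A, C:
1. B store(17), leaving value 17
2. A store(13), leaving value 13
3. C load() → 13, leaving value 13
at event 8 (D's time-8 response) nothing linearizes any more
sample order A, B, C, D stalls at step 3 — C load() → 13 has no legal effect
sample order B, A, C, D stalls at step 4 — D load() → 17 has no legal effect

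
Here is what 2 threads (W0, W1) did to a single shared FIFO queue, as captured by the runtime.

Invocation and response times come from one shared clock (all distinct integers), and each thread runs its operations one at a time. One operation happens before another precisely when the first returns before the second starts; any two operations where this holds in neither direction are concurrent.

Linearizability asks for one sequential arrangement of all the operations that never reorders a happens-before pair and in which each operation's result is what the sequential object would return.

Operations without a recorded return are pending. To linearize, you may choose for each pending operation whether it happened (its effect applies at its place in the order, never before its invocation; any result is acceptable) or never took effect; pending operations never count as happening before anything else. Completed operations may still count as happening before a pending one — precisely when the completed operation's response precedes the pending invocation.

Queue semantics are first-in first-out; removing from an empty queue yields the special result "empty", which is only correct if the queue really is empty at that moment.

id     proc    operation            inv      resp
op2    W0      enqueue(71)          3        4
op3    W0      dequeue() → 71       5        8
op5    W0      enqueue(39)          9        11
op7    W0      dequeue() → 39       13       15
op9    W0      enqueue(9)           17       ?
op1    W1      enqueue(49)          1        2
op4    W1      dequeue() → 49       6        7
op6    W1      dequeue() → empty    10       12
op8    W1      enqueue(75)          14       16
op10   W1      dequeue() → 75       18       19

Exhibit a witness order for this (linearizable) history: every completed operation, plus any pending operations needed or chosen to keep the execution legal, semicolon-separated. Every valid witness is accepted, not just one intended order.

step 1: op1 enqueue(49) — queue <49>
step 2: op2 enqueue(71) — queue <49,71>
step 3: op4 dequeue() → 49 — queue <71>
step 4: op3 dequeue() → 71 — queue <>
step 5: op6 dequeue() → empty — queue <>
step 6: op5 enqueue(39) — queue <39>
step 7: op7 dequeue() → 39 — queue <>
step 8: op8 enqueue(75) — queue <75>
step 9: op9 enqueue(9) (pending, included) — queue <75,9>
step 10: op10 dequeue() → 75 — queue <9>

op1; op2; op4; op3; op6; op5; op7; op8; op9; op10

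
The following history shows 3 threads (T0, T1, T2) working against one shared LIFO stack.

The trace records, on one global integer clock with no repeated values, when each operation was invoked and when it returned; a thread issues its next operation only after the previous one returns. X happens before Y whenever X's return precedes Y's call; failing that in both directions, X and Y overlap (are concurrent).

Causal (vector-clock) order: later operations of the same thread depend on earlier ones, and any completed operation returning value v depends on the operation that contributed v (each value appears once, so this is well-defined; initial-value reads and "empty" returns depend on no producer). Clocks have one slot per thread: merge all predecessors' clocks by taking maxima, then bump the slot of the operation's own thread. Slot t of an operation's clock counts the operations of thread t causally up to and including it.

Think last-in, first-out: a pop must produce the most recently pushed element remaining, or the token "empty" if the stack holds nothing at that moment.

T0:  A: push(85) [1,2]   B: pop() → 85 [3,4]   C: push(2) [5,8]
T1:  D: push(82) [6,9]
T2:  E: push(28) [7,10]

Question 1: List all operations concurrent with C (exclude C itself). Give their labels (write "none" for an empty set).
D, E

C spans [5,8]: anything still running between times 5 and 8 counts as concurrent
A [1,2]: before
B [3,4]: before
D [6,9]: concurrent
E [7,10]: concurrent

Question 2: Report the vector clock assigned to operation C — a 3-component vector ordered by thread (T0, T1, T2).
(3, 0, 0)

VC(E, invoked at 7): no causal predecessors; +1 on T2 → (0, 0, 1)
VC(D, invoked at 6): no causal predecessors; +1 on T1 → (0, 1, 0)
VC(A, invoked at 1): no causal predecessors; +1 on T0 → (1, 0, 0)
VC(B, invoked at 3): max of VC(A)=(1, 0, 0), then +1 on thread T0 → (2, 0, 0)
VC(C, invoked at 5): max of VC(B)=(2, 0, 0), then +1 on thread T0 → (3, 0, 0)
target: VC(C) = (3, 0, 0)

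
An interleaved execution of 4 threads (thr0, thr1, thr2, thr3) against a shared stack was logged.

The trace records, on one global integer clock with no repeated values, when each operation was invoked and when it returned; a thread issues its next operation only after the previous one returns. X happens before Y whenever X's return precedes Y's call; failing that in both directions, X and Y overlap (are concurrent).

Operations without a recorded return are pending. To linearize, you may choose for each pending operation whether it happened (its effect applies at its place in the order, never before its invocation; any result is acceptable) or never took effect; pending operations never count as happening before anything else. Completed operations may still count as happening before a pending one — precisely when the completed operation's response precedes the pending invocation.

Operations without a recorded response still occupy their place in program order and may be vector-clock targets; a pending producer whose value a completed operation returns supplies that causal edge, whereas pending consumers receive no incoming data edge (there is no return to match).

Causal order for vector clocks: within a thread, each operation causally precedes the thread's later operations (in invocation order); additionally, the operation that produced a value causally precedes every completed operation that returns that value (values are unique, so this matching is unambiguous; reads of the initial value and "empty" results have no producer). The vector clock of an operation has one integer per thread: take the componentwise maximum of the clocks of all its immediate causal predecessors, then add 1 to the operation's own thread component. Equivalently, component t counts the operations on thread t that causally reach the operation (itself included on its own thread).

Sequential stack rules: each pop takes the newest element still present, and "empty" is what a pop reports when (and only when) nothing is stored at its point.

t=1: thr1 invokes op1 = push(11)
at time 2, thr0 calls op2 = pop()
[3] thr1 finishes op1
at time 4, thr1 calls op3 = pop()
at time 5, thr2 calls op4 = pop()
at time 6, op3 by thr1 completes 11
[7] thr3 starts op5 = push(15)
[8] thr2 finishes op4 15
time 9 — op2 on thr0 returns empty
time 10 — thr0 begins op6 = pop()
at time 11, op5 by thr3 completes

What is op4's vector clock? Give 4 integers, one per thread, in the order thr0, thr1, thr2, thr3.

no predecessors for op5 (invoked 7): thr3 increments from zero → (0, 0, 0, 1)
no predecessors for op1 (invoked 1): thr1 increments from zero → (0, 1, 0, 0)
no predecessors for op2 (invoked 2): thr0 increments from zero → (1, 0, 0, 0)
op4 (invocation 5): componentwise max over VC(op5)=(0, 0, 0, 1), +1 at thr2, giving (0, 0, 1, 1)
op3 (invocation 4): componentwise max over VC(op1)=(0, 1, 0, 0), +1 at thr1, giving (0, 2, 0, 0)
op6 (invocation 10): componentwise max over VC(op2)=(1, 0, 0, 0), +1 at thr0, giving (2, 0, 0, 0)
target: VC(op4) = (0, 0, 1, 1)

(0, 0, 1, 1)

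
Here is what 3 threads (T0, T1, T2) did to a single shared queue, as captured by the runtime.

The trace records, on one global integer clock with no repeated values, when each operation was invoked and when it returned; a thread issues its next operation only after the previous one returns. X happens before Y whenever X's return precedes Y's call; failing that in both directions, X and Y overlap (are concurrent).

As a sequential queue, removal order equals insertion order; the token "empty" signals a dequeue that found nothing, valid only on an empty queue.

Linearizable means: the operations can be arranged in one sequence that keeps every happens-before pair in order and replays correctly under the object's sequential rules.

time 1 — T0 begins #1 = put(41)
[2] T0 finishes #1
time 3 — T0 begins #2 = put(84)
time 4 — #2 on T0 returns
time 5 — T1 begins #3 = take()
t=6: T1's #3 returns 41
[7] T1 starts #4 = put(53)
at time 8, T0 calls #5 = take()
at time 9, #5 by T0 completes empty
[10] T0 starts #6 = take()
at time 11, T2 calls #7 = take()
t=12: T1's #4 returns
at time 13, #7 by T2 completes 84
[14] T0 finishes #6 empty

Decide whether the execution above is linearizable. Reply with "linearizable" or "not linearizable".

events 1..8 are fine; event 9 — the response of #5 at time 9 — makes the prefix non-linearizable
the sole real-time-consistent order of 4 completed operations fails the queue replay
completion choices over the 1 pending operation (#4) were checked; none helps
for example #1, #2, #3, #5 (pending dropped) fails at step 4: #5 take() → empty is not legal there

not linearizable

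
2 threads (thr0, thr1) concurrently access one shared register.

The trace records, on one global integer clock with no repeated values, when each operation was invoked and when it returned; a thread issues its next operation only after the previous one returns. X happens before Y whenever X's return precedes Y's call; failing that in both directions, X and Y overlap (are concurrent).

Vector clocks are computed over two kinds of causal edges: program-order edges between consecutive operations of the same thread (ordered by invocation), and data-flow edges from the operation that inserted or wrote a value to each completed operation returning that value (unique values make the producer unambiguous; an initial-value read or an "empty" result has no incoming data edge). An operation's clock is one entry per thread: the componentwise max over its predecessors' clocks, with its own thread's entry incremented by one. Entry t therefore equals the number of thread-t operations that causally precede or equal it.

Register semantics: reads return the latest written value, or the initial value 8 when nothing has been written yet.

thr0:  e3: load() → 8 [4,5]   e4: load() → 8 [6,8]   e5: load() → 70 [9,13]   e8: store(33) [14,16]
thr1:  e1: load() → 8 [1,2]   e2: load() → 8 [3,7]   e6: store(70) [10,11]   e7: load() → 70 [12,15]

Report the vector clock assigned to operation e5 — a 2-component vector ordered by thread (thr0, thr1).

(3, 3)

e1 (invocation 1): nothing precedes it; thr1's component alone gives (0, 1)
e3 (invocation 4): nothing precedes it; thr0's component alone gives (1, 0)
merge at e2 (invoked 3): VC(e1)=(0, 1), own-thread bump on thr1 → (0, 2)
merge at e4 (invoked 6): VC(e3)=(1, 0), own-thread bump on thr0 → (2, 0)
merge at e6 (invoked 10): VC(e2)=(0, 2), own-thread bump on thr1 → (0, 3)
merge at e7 (invoked 12): VC(e6)=(0, 3), own-thread bump on thr1 → (0, 4)
merge at e5 (invoked 9): VC(e4)=(2, 0), VC(e6)=(0, 3), own-thread bump on thr0 → (3, 3)
merge at e8 (invoked 14): VC(e5)=(3, 3), own-thread bump on thr0 → (4, 3)
target: VC(e5) = (3, 3)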